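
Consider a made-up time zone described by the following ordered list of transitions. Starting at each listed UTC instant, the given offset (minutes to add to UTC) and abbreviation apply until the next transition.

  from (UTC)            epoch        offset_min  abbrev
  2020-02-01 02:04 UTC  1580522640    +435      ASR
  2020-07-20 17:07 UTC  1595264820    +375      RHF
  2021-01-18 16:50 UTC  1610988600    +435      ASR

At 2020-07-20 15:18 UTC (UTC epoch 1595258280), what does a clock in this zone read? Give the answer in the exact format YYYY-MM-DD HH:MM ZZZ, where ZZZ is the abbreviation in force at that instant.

Query: 2020-07-20 15:18 UTC
Rule 1/3 (ASR, +07:15): 2020-02-01 02:04 UTC ≤ query < 2020-07-20 17:07 UTC
15·60 + 18 + 435 = 1353 min
1353 = 0·1440 + 1353; 1353 = 22·60 + 33 → 22:33, same day
→ 2020-07-20 22:33 ASR

2020-07-20 22:33 ASR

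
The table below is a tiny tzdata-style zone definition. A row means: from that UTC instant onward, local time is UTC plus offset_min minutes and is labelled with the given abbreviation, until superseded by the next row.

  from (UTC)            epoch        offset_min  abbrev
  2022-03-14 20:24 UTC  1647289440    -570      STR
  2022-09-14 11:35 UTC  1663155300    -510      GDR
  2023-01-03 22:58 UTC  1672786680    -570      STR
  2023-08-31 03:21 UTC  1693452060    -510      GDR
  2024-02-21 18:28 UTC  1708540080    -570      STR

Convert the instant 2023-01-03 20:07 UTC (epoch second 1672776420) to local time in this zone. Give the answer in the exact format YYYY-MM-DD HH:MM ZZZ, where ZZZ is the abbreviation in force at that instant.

Query: 2023-01-03 20:07 UTC
Rule 2/5 (GDR, -08:30): 2022-09-14 11:35 UTC ≤ query < 2023-01-03 22:58 UTC
20·60 + 7 - 510 = 697 min
697 = 0·1440 + 697; 697 = 11·60 + 37 → 11:37, same day
→ 2023-01-03 11:37 GDR

2023-01-03 11:37 GDR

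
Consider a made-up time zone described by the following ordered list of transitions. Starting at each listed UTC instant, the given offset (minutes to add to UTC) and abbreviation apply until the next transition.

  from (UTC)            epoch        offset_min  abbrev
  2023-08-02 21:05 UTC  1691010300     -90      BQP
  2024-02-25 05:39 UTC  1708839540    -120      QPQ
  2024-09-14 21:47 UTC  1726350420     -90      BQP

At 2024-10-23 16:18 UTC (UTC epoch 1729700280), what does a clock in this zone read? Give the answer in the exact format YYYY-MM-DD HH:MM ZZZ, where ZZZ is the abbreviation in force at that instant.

Query: 2024-10-23 16:18 UTC
Rule 3/3 (BQP, -01:30): 2024-09-14 21:47 UTC ≤ query < +∞
16·60 + 18 - 90 = 888 min
888 = 0·1440 + 888; 888 = 14·60 + 48 → 14:48, same day
→ 2024-10-23 14:48 BQP

2024-10-23 14:48 BQP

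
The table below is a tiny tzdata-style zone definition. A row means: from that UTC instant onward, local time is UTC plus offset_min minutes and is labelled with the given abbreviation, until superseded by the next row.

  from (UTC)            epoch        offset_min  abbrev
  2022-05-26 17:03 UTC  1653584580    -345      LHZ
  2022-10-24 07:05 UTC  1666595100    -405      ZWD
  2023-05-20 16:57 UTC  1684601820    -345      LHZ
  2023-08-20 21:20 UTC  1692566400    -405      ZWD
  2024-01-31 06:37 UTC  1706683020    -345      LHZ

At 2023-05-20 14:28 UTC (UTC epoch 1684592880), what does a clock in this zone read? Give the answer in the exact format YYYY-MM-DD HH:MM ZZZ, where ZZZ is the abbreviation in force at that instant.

2023-05-20 07:43 ZWD

Query: 2023-05-20 14:28 UTC
Rule 2/5 (ZWD, -06:45): 2022-10-24 07:05 UTC ≤ query < 2023-05-20 16:57 UTC
14·60 + 28 - 405 = 463 min
463 = 0·1440 + 463; 463 = 7·60 + 43 → 07:43, same day
→ 2023-05-20 07:43 ZWD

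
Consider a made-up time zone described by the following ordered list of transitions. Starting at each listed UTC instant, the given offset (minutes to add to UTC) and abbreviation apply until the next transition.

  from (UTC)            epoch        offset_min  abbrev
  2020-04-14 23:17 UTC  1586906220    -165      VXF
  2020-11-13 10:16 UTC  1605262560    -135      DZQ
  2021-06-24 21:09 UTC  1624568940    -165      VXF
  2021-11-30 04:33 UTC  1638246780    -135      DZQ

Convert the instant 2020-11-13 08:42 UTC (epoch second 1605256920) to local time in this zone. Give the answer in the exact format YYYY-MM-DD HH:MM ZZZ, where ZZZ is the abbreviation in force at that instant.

Query: 2020-11-13 08:42 UTC
Rule 1/4 (VXF, -02:45): 2020-04-14 23:17 UTC ≤ query < 2020-11-13 10:16 UTC
8·60 + 42 - 165 = 357 min
357 = 0·1440 + 357; 357 = 5·60 + 57 → 05:57, same day
→ 2020-11-13 05:57 VXF

2020-11-13 05:57 VXF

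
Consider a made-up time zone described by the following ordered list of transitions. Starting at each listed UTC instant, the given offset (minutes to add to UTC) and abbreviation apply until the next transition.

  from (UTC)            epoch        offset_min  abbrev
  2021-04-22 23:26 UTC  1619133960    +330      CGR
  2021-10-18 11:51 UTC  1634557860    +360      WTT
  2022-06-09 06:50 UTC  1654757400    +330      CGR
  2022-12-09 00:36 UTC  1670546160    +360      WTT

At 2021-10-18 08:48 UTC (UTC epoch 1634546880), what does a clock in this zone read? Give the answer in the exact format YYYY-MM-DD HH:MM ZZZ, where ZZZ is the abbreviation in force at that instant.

2021-10-18 14:18 CGR

Query: 2021-10-18 08:48 UTC
Rule 1/4 (CGR, +05:30): 2021-04-22 23:26 UTC ≤ query < 2021-10-18 11:51 UTC
8·60 + 48 + 330 = 858 min
858 = 0·1440 + 858; 858 = 14·60 + 18 → 14:18, same day
→ 2021-10-18 14:18 CGR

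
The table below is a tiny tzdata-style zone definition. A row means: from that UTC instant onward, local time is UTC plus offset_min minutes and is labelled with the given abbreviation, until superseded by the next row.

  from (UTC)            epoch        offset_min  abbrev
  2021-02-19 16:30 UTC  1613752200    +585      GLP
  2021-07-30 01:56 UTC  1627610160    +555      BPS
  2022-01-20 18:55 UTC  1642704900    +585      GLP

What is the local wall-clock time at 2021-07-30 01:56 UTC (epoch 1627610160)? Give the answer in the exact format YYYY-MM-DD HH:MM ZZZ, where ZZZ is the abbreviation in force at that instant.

Query: 2021-07-30 01:56 UTC
Rule 2/3 (BPS, +09:15): 2021-07-30 01:56 UTC ≤ query < 2022-01-20 18:55 UTC
1·60 + 56 + 555 = 671 min
671 = 0·1440 + 671; 671 = 11·60 + 11 → 11:11, same day
→ 2021-07-30 11:11 BPS

2021-07-30 11:11 BPS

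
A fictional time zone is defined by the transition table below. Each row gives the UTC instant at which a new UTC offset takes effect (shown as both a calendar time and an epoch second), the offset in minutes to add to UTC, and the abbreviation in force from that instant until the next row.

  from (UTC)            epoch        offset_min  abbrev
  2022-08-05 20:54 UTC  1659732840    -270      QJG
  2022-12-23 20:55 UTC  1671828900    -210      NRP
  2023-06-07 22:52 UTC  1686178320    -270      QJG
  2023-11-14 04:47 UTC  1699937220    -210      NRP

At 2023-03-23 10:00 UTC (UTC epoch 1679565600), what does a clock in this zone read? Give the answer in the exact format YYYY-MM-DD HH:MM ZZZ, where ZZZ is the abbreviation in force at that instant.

Query: 2023-03-23 10:00 UTC
Rule 2/4 (NRP, -03:30): 2022-12-23 20:55 UTC ≤ query < 2023-06-07 22:52 UTC
10·60 + 0 - 210 = 390 min
390 = 0·1440 + 390; 390 = 6·60 + 30 → 06:30, same day
→ 2023-03-23 06:30 NRP

2023-03-23 06:30 NRP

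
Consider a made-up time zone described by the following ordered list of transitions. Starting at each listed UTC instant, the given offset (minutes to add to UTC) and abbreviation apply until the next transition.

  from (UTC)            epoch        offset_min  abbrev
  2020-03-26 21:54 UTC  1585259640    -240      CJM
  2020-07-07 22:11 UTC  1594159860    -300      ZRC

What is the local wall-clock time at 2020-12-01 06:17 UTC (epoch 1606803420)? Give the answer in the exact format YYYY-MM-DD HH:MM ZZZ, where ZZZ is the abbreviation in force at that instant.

Query: 2020-12-01 06:17 UTC
Rule 2/2 (ZRC, -05:00): 2020-07-07 22:11 UTC ≤ query < +∞
6·60 + 17 - 300 = 77 min
77 = 0·1440 + 77; 77 = 1·60 + 17 → 01:17, same day
→ 2020-12-01 01:17 ZRC

2020-12-01 01:17 ZRC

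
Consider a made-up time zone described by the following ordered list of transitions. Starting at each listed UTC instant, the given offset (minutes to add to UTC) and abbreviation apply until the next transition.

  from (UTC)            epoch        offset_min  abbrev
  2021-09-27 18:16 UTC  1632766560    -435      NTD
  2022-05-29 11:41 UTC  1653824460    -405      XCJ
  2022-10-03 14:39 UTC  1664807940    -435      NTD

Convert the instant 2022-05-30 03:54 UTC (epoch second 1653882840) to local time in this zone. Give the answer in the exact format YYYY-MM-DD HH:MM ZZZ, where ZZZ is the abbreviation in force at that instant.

Query: 2022-05-30 03:54 UTC
Rule 2/3 (XCJ, -06:45): 2022-05-29 11:41 UTC ≤ query < 2022-10-03 14:39 UTC
3·60 + 54 - 405 = -171 min
-171 = -1·1440 + 1269; 1269 = 21·60 + 9 → 21:09, 2022-05-30 - 1 day = 2022-05-29
→ 2022-05-29 21:09 XCJ

2022-05-29 21:09 XCJ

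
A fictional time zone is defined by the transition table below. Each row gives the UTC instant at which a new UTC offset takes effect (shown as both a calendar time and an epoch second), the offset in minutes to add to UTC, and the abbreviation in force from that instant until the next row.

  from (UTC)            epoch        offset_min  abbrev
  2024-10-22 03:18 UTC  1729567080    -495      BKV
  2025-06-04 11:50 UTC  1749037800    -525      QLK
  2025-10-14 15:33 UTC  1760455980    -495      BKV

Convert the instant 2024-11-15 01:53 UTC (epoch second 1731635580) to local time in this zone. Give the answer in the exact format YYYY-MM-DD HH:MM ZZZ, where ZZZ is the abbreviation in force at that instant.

Query: 2024-11-15 01:53 UTC
Rule 1/3 (BKV, -08:15): 2024-10-22 03:18 UTC ≤ query < 2025-06-04 11:50 UTC
1·60 + 53 - 495 = -382 min
-382 = -1·1440 + 1058; 1058 = 17·60 + 38 → 17:38, 2024-11-15 - 1 day = 2024-11-14
→ 2024-11-14 17:38 BKV

2024-11-14 17:38 BKV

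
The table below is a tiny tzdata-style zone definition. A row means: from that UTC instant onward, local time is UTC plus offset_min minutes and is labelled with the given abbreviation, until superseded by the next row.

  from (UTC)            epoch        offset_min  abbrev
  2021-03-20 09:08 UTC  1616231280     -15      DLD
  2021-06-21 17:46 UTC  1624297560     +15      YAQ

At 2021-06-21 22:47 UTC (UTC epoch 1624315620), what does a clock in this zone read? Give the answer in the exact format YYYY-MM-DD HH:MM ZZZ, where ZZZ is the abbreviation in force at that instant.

2021-06-21 23:02 YAQ

Query: 2021-06-21 22:47 UTC
Rule 2/2 (YAQ, +00:15): 2021-06-21 17:46 UTC ≤ query < +∞
22·60 + 47 + 15 = 1382 min
1382 = 0·1440 + 1382; 1382 = 23·60 + 2 → 23:02, same day
→ 2021-06-21 23:02 YAQ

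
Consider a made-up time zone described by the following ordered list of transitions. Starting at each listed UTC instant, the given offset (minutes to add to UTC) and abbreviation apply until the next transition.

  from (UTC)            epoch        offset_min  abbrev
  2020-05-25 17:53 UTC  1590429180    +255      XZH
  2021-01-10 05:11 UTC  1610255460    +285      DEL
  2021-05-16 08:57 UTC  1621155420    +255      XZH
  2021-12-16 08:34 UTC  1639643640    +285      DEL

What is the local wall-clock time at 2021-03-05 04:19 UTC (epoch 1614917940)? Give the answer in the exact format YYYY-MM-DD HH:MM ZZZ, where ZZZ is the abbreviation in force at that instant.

Query: 2021-03-05 04:19 UTC
Rule 2/4 (DEL, +04:45): 2021-01-10 05:11 UTC ≤ query < 2021-05-16 08:57 UTC
4·60 + 19 + 285 = 544 min
544 = 0·1440 + 544; 544 = 9·60 + 4 → 09:04, same day
→ 2021-03-05 09:04 DEL

2021-03-05 09:04 DEL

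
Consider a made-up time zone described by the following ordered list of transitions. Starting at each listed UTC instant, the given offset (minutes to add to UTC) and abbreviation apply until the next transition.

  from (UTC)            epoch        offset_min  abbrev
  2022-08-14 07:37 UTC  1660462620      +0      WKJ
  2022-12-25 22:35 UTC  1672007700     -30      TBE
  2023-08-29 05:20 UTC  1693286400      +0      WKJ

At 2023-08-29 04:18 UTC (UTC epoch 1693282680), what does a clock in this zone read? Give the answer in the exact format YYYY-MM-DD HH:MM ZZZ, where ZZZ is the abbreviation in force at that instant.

Query: 2023-08-29 04:18 UTC
Rule 2/3 (TBE, -00:30): 2022-12-25 22:35 UTC ≤ query < 2023-08-29 05:20 UTC
4·60 + 18 - 30 = 228 min
228 = 0·1440 + 228; 228 = 3·60 + 48 → 03:48, same day
→ 2023-08-29 03:48 TBE

2023-08-29 03:48 TBE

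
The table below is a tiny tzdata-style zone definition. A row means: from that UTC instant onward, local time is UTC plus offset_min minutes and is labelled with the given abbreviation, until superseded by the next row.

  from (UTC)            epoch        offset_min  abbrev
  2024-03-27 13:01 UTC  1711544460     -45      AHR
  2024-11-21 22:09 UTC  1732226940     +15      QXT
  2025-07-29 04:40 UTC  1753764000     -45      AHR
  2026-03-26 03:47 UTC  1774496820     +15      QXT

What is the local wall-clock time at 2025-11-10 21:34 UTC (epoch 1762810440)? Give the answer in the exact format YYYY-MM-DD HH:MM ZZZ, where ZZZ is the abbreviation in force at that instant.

Query: 2025-11-10 21:34 UTC
Rule 3/4 (AHR, -00:45): 2025-07-29 04:40 UTC ≤ query < 2026-03-26 03:47 UTC
21·60 + 34 - 45 = 1249 min
1249 = 0·1440 + 1249; 1249 = 20·60 + 49 → 20:49, same day
→ 2025-11-10 20:49 AHR

2025-11-10 20:49 AHR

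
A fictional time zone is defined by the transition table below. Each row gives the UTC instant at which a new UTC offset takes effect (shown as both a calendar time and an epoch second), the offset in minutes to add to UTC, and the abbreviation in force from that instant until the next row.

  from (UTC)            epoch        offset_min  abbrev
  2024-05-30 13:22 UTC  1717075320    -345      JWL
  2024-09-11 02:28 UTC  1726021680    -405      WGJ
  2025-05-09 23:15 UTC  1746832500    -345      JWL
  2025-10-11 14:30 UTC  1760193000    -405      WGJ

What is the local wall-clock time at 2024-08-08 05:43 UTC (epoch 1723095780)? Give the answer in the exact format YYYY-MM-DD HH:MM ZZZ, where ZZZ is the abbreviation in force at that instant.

Query: 2024-08-08 05:43 UTC
Rule 1/4 (JWL, -05:45): 2024-05-30 13:22 UTC ≤ query < 2024-09-11 02:28 UTC
5·60 + 43 - 345 = -2 min
-2 = -1·1440 + 1438; 1438 = 23·60 + 58 → 23:58, 2024-08-08 - 1 day = 2024-08-07
→ 2024-08-07 23:58 JWL

2024-08-07 23:58 JWL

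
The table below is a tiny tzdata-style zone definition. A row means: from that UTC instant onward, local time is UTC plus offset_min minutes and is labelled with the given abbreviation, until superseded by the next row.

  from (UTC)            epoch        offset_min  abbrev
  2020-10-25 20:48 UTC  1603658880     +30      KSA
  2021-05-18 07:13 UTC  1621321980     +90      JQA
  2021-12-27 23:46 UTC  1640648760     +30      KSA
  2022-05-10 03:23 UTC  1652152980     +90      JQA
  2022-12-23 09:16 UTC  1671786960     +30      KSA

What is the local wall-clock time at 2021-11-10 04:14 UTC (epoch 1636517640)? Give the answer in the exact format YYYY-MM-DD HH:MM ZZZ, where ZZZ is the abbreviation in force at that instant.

Query: 2021-11-10 04:14 UTC
Rule 2/5 (JQA, +01:30): 2021-05-18 07:13 UTC ≤ query < 2021-12-27 23:46 UTC
4·60 + 14 + 90 = 344 min
344 = 0·1440 + 344; 344 = 5·60 + 44 → 05:44, same day
→ 2021-11-10 05:44 JQA

2021-11-10 05:44 JQA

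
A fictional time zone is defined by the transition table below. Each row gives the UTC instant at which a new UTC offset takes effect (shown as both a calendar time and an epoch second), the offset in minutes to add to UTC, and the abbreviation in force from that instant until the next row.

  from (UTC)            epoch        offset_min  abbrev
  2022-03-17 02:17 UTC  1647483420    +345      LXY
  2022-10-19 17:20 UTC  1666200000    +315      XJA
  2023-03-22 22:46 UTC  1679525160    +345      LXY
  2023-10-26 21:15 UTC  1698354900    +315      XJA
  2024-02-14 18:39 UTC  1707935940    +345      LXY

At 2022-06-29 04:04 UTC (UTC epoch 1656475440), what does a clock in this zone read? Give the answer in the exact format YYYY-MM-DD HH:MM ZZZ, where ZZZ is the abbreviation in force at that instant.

Query: 2022-06-29 04:04 UTC
Rule 1/5 (LXY, +05:45): 2022-03-17 02:17 UTC ≤ query < 2022-10-19 17:20 UTC
4·60 + 4 + 345 = 589 min
589 = 0·1440 + 589; 589 = 9·60 + 49 → 09:49, same day
→ 2022-06-29 09:49 LXY

2022-06-29 09:49 LXY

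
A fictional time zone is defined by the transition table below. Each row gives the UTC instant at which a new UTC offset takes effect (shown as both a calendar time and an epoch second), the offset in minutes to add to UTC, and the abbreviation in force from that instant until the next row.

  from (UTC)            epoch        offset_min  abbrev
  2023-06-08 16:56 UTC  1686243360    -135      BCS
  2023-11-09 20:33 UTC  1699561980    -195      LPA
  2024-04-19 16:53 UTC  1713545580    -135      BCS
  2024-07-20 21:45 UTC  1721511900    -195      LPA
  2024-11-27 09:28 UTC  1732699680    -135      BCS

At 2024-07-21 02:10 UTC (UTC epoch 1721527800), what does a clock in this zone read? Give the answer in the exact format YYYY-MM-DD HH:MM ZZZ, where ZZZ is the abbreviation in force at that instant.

2024-07-20 22:55 LPA

Query: 2024-07-21 02:10 UTC
Rule 4/5 (LPA, -03:15): 2024-07-20 21:45 UTC ≤ query < 2024-11-27 09:28 UTC
2·60 + 10 - 195 = -65 min
-65 = -1·1440 + 1375; 1375 = 22·60 + 55 → 22:55, 2024-07-21 - 1 day = 2024-07-20
→ 2024-07-20 22:55 LPA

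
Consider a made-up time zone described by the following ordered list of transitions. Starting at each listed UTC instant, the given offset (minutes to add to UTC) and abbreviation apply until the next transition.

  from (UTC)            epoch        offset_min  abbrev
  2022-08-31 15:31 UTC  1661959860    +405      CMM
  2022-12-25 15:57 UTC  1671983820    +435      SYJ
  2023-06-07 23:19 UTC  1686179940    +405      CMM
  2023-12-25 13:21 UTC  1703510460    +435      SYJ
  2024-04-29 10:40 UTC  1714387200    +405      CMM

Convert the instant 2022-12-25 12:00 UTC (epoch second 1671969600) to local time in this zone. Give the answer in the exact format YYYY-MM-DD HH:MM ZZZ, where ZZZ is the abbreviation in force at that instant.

Query: 2022-12-25 12:00 UTC
Rule 1/5 (CMM, +06:45): 2022-08-31 15:31 UTC ≤ query < 2022-12-25 15:57 UTC
12·60 + 0 + 405 = 1125 min
1125 = 0·1440 + 1125; 1125 = 18·60 + 45 → 18:45, same day
→ 2022-12-25 18:45 CMM

2022-12-25 18:45 CMM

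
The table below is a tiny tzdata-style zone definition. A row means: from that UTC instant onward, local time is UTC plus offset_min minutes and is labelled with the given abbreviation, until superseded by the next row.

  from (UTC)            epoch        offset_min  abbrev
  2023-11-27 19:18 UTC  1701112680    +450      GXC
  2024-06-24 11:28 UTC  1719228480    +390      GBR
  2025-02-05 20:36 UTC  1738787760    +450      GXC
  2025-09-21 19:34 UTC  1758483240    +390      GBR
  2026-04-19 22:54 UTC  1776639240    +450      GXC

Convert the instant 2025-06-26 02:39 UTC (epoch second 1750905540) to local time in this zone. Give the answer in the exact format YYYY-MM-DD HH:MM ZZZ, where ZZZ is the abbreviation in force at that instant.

2025-06-26 10:09 GXC

Query: 2025-06-26 02:39 UTC
Rule 3/5 (GXC, +07:30): 2025-02-05 20:36 UTC ≤ query < 2025-09-21 19:34 UTC
2·60 + 39 + 450 = 609 min
609 = 0·1440 + 609; 609 = 10·60 + 9 → 10:09, same day
→ 2025-06-26 10:09 GXC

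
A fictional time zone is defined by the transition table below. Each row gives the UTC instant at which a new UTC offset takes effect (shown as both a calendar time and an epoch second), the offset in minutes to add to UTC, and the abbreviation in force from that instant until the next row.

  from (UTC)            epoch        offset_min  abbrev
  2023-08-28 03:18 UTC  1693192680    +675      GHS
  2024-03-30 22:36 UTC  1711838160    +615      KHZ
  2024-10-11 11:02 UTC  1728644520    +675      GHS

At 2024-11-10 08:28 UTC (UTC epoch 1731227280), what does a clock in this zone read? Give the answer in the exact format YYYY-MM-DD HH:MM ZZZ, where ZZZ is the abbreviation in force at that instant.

Query: 2024-11-10 08:28 UTC
Rule 3/3 (GHS, +11:15): 2024-10-11 11:02 UTC ≤ query < +∞
8·60 + 28 + 675 = 1183 min
1183 = 0·1440 + 1183; 1183 = 19·60 + 43 → 19:43, same day
→ 2024-11-10 19:43 GHS

2024-11-10 19:43 GHS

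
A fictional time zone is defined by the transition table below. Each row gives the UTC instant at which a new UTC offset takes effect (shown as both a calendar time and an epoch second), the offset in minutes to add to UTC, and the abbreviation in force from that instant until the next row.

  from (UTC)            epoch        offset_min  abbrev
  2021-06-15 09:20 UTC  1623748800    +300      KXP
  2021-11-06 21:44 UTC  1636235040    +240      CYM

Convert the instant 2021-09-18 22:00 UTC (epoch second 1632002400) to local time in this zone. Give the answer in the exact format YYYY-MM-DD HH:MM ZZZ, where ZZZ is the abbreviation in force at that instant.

Query: 2021-09-18 22:00 UTC
Rule 1/2 (KXP, +05:00): 2021-06-15 09:20 UTC ≤ query < 2021-11-06 21:44 UTC
22·60 + 0 + 300 = 1620 min
1620 = 1·1440 + 180; 180 = 3·60 + 0 → 03:00, 2021-09-18 + 1 day = 2021-09-19
→ 2021-09-19 03:00 KXP

2021-09-19 03:00 KXP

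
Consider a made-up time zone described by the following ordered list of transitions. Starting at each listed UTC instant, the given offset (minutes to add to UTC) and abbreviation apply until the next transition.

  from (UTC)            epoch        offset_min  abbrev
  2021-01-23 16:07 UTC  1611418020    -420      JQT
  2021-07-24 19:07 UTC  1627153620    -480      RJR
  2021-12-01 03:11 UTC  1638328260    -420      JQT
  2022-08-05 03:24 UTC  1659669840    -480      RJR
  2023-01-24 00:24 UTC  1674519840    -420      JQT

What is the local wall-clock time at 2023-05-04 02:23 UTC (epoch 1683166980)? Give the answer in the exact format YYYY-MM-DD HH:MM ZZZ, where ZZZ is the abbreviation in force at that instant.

Query: 2023-05-04 02:23 UTC
Rule 5/5 (JQT, -07:00): 2023-01-24 00:24 UTC ≤ query < +∞
2·60 + 23 - 420 = -277 min
-277 = -1·1440 + 1163; 1163 = 19·60 + 23 → 19:23, 2023-05-04 - 1 day = 2023-05-03
→ 2023-05-03 19:23 JQT

2023-05-03 19:23 JQT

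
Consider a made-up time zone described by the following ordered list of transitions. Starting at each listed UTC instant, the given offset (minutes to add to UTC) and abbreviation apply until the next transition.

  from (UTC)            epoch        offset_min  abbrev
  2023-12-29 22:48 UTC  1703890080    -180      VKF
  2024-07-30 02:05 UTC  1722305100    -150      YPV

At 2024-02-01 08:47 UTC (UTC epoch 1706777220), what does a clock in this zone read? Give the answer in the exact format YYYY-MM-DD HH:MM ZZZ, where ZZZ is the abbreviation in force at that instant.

2024-02-01 05:47 VKF

Query: 2024-02-01 08:47 UTC
Rule 1/2 (VKF, -03:00): 2023-12-29 22:48 UTC ≤ query < 2024-07-30 02:05 UTC
8·60 + 47 - 180 = 347 min
347 = 0·1440 + 347; 347 = 5·60 + 47 → 05:47, same day
→ 2024-02-01 05:47 VKF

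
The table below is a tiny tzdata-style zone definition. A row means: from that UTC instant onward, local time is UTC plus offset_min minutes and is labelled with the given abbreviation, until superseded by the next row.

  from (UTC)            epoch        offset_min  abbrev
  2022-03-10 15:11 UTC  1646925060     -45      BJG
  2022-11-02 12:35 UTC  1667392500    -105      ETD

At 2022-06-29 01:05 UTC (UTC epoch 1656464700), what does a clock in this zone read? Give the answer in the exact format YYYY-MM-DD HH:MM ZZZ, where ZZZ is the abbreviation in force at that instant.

Query: 2022-06-29 01:05 UTC
Rule 1/2 (BJG, -00:45): 2022-03-10 15:11 UTC ≤ query < 2022-11-02 12:35 UTC
1·60 + 5 - 45 = 20 min
20 = 0·1440 + 20; 20 = 0·60 + 20 → 00:20, same day
→ 2022-06-29 00:20 BJG

2022-06-29 00:20 BJG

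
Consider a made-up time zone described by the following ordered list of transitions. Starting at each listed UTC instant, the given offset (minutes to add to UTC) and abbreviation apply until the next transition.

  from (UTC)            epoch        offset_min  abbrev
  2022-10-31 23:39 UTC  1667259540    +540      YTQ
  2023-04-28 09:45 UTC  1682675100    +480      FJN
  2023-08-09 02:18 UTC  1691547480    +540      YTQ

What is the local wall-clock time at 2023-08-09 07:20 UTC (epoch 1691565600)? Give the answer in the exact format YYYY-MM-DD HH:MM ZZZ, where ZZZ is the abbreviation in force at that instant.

Query: 2023-08-09 07:20 UTC
Rule 3/3 (YTQ, +09:00): 2023-08-09 02:18 UTC ≤ query < +∞
7·60 + 20 + 540 = 980 min
980 = 0·1440 + 980; 980 = 16·60 + 20 → 16:20, same day
→ 2023-08-09 16:20 YTQ

2023-08-09 16:20 YTQ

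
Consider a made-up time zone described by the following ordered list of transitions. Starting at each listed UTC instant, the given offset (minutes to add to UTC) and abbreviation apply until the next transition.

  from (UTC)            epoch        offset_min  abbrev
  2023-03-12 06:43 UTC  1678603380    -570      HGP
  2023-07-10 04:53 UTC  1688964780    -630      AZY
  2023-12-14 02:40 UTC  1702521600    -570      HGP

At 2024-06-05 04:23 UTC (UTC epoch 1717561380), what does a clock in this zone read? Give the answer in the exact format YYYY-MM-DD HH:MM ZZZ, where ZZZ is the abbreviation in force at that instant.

2024-06-04 18:53 HGP

Query: 2024-06-05 04:23 UTC
Rule 3/3 (HGP, -09:30): 2023-12-14 02:40 UTC ≤ query < +∞
4·60 + 23 - 570 = -307 min
-307 = -1·1440 + 1133; 1133 = 18·60 + 53 → 18:53, 2024-06-05 - 1 day = 2024-06-04
→ 2024-06-04 18:53 HGP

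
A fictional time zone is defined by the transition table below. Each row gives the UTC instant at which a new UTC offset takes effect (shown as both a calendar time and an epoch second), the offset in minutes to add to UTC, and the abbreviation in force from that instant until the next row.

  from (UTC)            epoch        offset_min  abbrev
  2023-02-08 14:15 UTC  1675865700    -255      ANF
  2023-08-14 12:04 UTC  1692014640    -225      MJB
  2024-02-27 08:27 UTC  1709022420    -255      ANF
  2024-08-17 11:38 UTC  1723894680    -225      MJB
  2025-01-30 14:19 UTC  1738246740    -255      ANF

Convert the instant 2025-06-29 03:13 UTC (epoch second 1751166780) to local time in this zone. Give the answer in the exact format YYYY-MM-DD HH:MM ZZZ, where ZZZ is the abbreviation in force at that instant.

Query: 2025-06-29 03:13 UTC
Rule 5/5 (ANF, -04:15): 2025-01-30 14:19 UTC ≤ query < +∞
3·60 + 13 - 255 = -62 min
-62 = -1·1440 + 1378; 1378 = 22·60 + 58 → 22:58, 2025-06-29 - 1 day = 2025-06-28
→ 2025-06-28 22:58 ANF

2025-06-28 22:58 ANF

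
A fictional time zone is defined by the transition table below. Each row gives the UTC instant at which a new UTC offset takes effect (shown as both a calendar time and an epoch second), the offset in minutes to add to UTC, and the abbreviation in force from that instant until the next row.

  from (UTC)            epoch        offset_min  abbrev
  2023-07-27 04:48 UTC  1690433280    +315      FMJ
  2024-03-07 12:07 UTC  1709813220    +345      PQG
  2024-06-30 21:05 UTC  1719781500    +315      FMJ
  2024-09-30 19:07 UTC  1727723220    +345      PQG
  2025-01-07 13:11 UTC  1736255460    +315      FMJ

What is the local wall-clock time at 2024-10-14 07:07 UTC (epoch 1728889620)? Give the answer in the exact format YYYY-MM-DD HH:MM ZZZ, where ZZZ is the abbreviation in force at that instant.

2024-10-14 12:52 PQG

Query: 2024-10-14 07:07 UTC
Rule 4/5 (PQG, +05:45): 2024-09-30 19:07 UTC ≤ query < 2025-01-07 13:11 UTC
7·60 + 7 + 345 = 772 min
772 = 0·1440 + 772; 772 = 12·60 + 52 → 12:52, same day
→ 2024-10-14 12:52 PQG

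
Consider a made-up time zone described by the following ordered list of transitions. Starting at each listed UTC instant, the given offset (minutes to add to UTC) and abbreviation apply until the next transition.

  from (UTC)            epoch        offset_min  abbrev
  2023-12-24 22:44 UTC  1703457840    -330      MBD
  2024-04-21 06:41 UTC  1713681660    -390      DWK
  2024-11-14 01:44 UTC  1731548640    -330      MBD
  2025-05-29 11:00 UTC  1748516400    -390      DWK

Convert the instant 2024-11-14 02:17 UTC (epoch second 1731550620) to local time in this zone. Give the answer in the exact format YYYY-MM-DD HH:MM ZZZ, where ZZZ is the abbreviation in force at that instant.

Query: 2024-11-14 02:17 UTC
Rule 3/4 (MBD, -05:30): 2024-11-14 01:44 UTC ≤ query < 2025-05-29 11:00 UTC
2·60 + 17 - 330 = -193 min
-193 = -1·1440 + 1247; 1247 = 20·60 + 47 → 20:47, 2024-11-14 - 1 day = 2024-11-13
→ 2024-11-13 20:47 MBD

2024-11-13 20:47 MBD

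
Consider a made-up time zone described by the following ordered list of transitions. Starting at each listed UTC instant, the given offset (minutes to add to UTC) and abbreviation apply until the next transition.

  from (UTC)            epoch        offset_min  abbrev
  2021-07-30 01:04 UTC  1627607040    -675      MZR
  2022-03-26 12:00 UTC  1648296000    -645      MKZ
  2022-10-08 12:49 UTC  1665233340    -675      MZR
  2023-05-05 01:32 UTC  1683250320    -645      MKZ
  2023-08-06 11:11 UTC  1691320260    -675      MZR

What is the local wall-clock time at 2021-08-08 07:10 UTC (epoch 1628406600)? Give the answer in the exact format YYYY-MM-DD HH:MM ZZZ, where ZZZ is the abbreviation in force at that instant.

2021-08-07 19:55 MZR

Query: 2021-08-08 07:10 UTC
Rule 1/5 (MZR, -11:15): 2021-07-30 01:04 UTC ≤ query < 2022-03-26 12:00 UTC
7·60 + 10 - 675 = -245 min
-245 = -1·1440 + 1195; 1195 = 19·60 + 55 → 19:55, 2021-08-08 - 1 day = 2021-08-07
→ 2021-08-07 19:55 MZR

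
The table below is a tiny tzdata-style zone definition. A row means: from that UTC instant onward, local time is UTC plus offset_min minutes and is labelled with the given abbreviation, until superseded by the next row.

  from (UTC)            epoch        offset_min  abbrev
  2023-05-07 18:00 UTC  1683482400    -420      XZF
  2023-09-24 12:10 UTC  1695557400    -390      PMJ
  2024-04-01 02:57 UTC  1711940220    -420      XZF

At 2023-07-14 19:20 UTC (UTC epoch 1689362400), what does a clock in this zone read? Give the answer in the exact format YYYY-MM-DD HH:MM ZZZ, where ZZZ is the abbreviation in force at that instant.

Query: 2023-07-14 19:20 UTC
Rule 1/3 (XZF, -07:00): 2023-05-07 18:00 UTC ≤ query < 2023-09-24 12:10 UTC
19·60 + 20 - 420 = 740 min
740 = 0·1440 + 740; 740 = 12·60 + 20 → 12:20, same day
→ 2023-07-14 12:20 XZF

2023-07-14 12:20 XZF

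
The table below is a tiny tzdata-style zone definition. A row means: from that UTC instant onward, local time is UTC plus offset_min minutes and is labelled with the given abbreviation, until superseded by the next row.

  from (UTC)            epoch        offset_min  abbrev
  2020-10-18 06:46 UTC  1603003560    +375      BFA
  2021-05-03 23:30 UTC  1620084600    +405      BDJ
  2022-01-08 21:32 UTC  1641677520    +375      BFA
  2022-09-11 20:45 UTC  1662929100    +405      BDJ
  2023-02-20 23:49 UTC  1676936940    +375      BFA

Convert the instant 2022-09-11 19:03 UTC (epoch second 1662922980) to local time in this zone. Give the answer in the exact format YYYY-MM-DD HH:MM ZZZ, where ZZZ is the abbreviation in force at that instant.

Query: 2022-09-11 19:03 UTC
Rule 3/5 (BFA, +06:15): 2022-01-08 21:32 UTC ≤ query < 2022-09-11 20:45 UTC
19·60 + 3 + 375 = 1518 min
1518 = 1·1440 + 78; 78 = 1·60 + 18 → 01:18, 2022-09-11 + 1 day = 2022-09-12
→ 2022-09-12 01:18 BFA

2022-09-12 01:18 BFA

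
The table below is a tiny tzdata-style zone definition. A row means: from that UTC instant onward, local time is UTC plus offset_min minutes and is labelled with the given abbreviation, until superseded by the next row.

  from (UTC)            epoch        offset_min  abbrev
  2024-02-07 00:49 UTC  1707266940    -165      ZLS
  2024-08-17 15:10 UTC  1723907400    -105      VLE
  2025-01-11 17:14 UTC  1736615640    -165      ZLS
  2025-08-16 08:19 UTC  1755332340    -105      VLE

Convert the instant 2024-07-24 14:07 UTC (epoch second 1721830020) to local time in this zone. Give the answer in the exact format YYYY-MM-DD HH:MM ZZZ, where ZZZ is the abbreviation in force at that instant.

Query: 2024-07-24 14:07 UTC
Rule 1/4 (ZLS, -02:45): 2024-02-07 00:49 UTC ≤ query < 2024-08-17 15:10 UTC
14·60 + 7 - 165 = 682 min
682 = 0·1440 + 682; 682 = 11·60 + 22 → 11:22, same day
→ 2024-07-24 11:22 ZLS

2024-07-24 11:22 ZLS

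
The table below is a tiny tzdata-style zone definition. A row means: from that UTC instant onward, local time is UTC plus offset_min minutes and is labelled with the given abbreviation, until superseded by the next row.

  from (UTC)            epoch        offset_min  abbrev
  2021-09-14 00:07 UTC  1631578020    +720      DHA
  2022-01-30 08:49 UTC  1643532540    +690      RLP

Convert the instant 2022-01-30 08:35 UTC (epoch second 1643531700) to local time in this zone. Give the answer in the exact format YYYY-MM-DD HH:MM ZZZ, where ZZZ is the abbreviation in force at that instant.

2022-01-30 20:35 DHA

Query: 2022-01-30 08:35 UTC
Rule 1/2 (DHA, +12:00): 2021-09-14 00:07 UTC ≤ query < 2022-01-30 08:49 UTC
8·60 + 35 + 720 = 1235 min
1235 = 0·1440 + 1235; 1235 = 20·60 + 35 → 20:35, same day
→ 2022-01-30 20:35 DHA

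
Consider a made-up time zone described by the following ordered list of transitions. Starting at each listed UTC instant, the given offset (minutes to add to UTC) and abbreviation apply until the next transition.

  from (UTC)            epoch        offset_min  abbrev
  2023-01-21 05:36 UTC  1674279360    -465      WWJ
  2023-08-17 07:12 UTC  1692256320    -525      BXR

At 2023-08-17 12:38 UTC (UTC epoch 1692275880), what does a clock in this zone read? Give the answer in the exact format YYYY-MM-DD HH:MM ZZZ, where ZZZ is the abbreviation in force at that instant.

2023-08-17 03:53 BXR

Query: 2023-08-17 12:38 UTC
Rule 2/2 (BXR, -08:45): 2023-08-17 07:12 UTC ≤ query < +∞
12·60 + 38 - 525 = 233 min
233 = 0·1440 + 233; 233 = 3·60 + 53 → 03:53, same day
→ 2023-08-17 03:53 BXR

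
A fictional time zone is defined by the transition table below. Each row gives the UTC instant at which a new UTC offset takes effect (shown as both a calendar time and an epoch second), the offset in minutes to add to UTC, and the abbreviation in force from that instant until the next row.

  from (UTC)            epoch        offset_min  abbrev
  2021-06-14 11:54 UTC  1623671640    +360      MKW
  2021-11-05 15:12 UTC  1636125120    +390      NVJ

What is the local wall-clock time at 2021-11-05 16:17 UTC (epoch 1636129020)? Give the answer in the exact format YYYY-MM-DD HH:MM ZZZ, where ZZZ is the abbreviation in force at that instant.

2021-11-05 22:47 NVJ

Query: 2021-11-05 16:17 UTC
Rule 2/2 (NVJ, +06:30): 2021-11-05 15:12 UTC ≤ query < +∞
16·60 + 17 + 390 = 1367 min
1367 = 0·1440 + 1367; 1367 = 22·60 + 47 → 22:47, same day
→ 2021-11-05 22:47 NVJ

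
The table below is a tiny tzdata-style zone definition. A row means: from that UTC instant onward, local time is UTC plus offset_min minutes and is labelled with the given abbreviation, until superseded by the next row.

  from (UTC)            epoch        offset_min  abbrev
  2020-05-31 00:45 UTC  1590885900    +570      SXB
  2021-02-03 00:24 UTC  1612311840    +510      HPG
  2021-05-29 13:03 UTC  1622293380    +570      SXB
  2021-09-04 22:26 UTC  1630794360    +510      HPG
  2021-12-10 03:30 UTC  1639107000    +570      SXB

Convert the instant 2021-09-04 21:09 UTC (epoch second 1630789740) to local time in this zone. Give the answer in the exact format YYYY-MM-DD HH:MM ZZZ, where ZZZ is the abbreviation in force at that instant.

2021-09-05 06:39 SXB

Query: 2021-09-04 21:09 UTC
Rule 3/5 (SXB, +09:30): 2021-05-29 13:03 UTC ≤ query < 2021-09-04 22:26 UTC
21·60 + 9 + 570 = 1839 min
1839 = 1·1440 + 399; 399 = 6·60 + 39 → 06:39, 2021-09-04 + 1 day = 2021-09-05
→ 2021-09-05 06:39 SXB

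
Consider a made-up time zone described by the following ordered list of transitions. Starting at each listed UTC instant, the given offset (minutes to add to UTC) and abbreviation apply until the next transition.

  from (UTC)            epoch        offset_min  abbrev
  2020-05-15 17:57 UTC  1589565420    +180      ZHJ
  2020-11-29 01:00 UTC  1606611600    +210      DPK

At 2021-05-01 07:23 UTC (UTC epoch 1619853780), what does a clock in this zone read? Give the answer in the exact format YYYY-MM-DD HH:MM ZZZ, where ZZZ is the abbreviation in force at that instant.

2021-05-01 10:53 DPK

Query: 2021-05-01 07:23 UTC
Rule 2/2 (DPK, +03:30): 2020-11-29 01:00 UTC ≤ query < +∞
7·60 + 23 + 210 = 653 min
653 = 0·1440 + 653; 653 = 10·60 + 53 → 10:53, same day
→ 2021-05-01 10:53 DPK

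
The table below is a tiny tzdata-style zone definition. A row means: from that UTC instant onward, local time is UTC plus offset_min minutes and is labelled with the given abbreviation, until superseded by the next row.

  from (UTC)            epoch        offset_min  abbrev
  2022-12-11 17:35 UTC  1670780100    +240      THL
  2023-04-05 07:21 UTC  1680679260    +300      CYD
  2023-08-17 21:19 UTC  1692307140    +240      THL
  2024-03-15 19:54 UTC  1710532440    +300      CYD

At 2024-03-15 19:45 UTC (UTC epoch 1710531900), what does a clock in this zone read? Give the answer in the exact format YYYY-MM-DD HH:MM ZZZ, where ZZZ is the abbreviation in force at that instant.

Query: 2024-03-15 19:45 UTC
Rule 3/4 (THL, +04:00): 2023-08-17 21:19 UTC ≤ query < 2024-03-15 19:54 UTC
19·60 + 45 + 240 = 1425 min
1425 = 0·1440 + 1425; 1425 = 23·60 + 45 → 23:45, same day
→ 2024-03-15 23:45 THL

2024-03-15 23:45 THL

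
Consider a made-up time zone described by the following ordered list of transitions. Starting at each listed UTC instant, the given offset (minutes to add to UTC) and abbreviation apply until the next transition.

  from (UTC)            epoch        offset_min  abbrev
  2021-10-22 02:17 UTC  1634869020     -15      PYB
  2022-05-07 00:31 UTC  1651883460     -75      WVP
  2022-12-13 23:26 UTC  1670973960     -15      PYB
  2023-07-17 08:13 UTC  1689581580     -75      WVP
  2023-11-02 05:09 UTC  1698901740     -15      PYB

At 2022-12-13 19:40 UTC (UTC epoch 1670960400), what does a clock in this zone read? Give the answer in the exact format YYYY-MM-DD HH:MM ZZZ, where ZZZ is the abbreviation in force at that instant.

2022-12-13 18:25 WVP

Query: 2022-12-13 19:40 UTC
Rule 2/5 (WVP, -01:15): 2022-05-07 00:31 UTC ≤ query < 2022-12-13 23:26 UTC
19·60 + 40 - 75 = 1105 min
1105 = 0·1440 + 1105; 1105 = 18·60 + 25 → 18:25, same day
→ 2022-12-13 18:25 WVP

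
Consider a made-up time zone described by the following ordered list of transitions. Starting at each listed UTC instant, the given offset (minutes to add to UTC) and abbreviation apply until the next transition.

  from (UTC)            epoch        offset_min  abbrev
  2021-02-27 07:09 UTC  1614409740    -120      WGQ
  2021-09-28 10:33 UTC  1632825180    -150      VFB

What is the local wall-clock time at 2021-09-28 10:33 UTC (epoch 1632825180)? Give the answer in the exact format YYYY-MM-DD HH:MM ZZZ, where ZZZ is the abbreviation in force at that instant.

2021-09-28 08:03 VFB

Query: 2021-09-28 10:33 UTC
Rule 2/2 (VFB, -02:30): 2021-09-28 10:33 UTC ≤ query < +∞
10·60 + 33 - 150 = 483 min
483 = 0·1440 + 483; 483 = 8·60 + 3 → 08:03, same day
→ 2021-09-28 08:03 VFB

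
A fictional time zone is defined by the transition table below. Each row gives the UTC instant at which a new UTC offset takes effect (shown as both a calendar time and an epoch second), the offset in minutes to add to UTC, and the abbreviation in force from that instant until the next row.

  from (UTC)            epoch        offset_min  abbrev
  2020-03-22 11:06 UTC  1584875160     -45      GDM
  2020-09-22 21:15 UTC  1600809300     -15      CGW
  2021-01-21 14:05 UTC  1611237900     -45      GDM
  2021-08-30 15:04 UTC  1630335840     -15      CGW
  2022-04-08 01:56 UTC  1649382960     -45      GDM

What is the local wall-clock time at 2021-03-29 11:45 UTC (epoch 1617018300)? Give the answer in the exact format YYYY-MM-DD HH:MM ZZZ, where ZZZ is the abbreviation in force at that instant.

2021-03-29 11:00 GDM

Query: 2021-03-29 11:45 UTC
Rule 3/5 (GDM, -00:45): 2021-01-21 14:05 UTC ≤ query < 2021-08-30 15:04 UTC
11·60 + 45 - 45 = 660 min
660 = 0·1440 + 660; 660 = 11·60 + 0 → 11:00, same day
→ 2021-03-29 11:00 GDM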